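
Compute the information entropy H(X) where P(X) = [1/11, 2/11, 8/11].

H(X) = -Σ p(x) log₂ p(x)
  -1/11 × log₂(1/11) = 0.3145
  -2/11 × log₂(2/11) = 0.4472
  -8/11 × log₂(8/11) = 0.3341
H(X) = 1.0958 bits


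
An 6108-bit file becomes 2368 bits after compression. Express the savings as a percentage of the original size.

Space savings = (1 - Compressed/Original) × 100%
= (1 - 2368/6108) × 100%
= 61.23%


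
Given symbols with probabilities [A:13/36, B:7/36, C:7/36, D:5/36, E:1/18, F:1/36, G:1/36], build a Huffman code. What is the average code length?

Huffman tree construction:
Combine smallest probabilities repeatedly
Resulting codes:
  A: 11 (length 2)
  B: 00 (length 2)
  C: 01 (length 2)
  D: 101 (length 3)
  E: 1000 (length 4)
  F: 10010 (length 5)
  G: 10011 (length 5)
Average length = Σ p(s) × length(s) = 2.4167 bits


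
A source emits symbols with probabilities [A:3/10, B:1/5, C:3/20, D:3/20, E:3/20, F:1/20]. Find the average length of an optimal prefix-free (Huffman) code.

Huffman tree construction:
Combine smallest probabilities repeatedly
Resulting codes:
  A: 10 (length 2)
  B: 00 (length 2)
  C: 011 (length 3)
  D: 110 (length 3)
  E: 111 (length 3)
  F: 010 (length 3)
Average length = Σ p(s) × length(s) = 2.5000 bits


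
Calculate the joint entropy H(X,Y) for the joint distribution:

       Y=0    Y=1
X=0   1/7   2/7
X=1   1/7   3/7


H(X,Y) = -Σ p(x,y) log₂ p(x,y)
  p(0,0)=1/7: -0.1429 × log₂(0.1429) = 0.4011
  p(0,1)=2/7: -0.2857 × log₂(0.2857) = 0.5164
  p(1,0)=1/7: -0.1429 × log₂(0.1429) = 0.4011
  p(1,1)=3/7: -0.4286 × log₂(0.4286) = 0.5239
H(X,Y) = 1.8424 bits


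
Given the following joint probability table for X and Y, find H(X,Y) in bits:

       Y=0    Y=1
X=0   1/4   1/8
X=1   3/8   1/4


H(X,Y) = -Σ p(x,y) log₂ p(x,y)
  p(0,0)=1/4: -0.2500 × log₂(0.2500) = 0.5000
  p(0,1)=1/8: -0.1250 × log₂(0.1250) = 0.3750
  p(1,0)=3/8: -0.3750 × log₂(0.3750) = 0.5306
  p(1,1)=1/4: -0.2500 × log₂(0.2500) = 0.5000
H(X,Y) = 1.9056 bits


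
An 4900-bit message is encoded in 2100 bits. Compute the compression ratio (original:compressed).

Compression ratio = Original / Compressed
= 4900 / 2100 = 2.33:1


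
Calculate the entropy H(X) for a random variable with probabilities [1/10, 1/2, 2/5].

H(X) = -Σ p(x) log₂ p(x)
  -1/10 × log₂(1/10) = 0.3322
  -1/2 × log₂(1/2) = 0.5000
  -2/5 × log₂(2/5) = 0.5288
H(X) = 1.3610 bits


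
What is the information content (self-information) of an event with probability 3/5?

Information content I(x) = -log₂(p(x))
I = -log₂(3/5) = -log₂(0.6000)
I = 0.7370 bits


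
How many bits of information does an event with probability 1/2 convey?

Information content I(x) = -log₂(p(x))
I = -log₂(1/2) = -log₂(0.5000)
I = 1.0000 bits


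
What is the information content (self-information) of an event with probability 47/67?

Information content I(x) = -log₂(p(x))
I = -log₂(47/67) = -log₂(0.7015)
I = 0.5115 bits


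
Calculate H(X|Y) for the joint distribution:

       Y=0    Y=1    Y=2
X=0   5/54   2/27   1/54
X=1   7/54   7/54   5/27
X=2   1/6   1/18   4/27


H(X|Y) = Σ_y p(y) H(X|Y=y)
  p(Y=0) = 7/18, H(X|Y=0) = 1.5452
  p(Y=1) = 7/27, H(X|Y=1) = 1.4926
  p(Y=2) = 19/54, H(X|Y=2) = 1.2364
H(X|Y) = 0.3889×1.5452 + 0.2593×1.4926 + 0.3519×1.2364 = 1.4229 bits


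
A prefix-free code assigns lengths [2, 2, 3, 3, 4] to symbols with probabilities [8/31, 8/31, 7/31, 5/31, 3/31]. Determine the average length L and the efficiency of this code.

Average length L = Σ p_i × l_i = 2.5806 bits
Entropy H = 2.2440 bits
Efficiency η = H/L × 100% = 86.96%


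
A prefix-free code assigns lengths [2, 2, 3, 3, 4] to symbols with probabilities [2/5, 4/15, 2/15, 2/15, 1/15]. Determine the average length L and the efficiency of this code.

Average length L = Σ p_i × l_i = 2.4000 bits
Entropy H = 2.0729 bits
Efficiency η = H/L × 100% = 86.37%


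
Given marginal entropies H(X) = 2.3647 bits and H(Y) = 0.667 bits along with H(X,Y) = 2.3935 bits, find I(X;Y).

I(X;Y) = H(X) + H(Y) - H(X,Y)
I(X;Y) = 2.3647 + 0.667 - 2.3935 = 0.6382 bits


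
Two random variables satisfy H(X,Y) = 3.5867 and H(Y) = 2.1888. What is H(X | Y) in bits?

Chain rule: H(X,Y) = H(X|Y) + H(Y)
H(X|Y) = H(X,Y) - H(Y) = 3.5867 - 2.1888 = 1.3979 bits


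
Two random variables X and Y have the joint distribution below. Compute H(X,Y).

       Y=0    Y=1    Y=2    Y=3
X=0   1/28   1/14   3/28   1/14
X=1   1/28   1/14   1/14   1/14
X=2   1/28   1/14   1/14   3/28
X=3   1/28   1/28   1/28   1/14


H(X,Y) = -Σ p(x,y) log₂ p(x,y)
  p(0,0)=1/28: -0.0357 × log₂(0.0357) = 0.1717
  p(0,1)=1/14: -0.0714 × log₂(0.0714) = 0.2720
  p(0,2)=3/28: -0.1071 × log₂(0.1071) = 0.3453
  p(0,3)=1/14: -0.0714 × log₂(0.0714) = 0.2720
  p(1,0)=1/28: -0.0357 × log₂(0.0357) = 0.1717
  p(1,1)=1/14: -0.0714 × log₂(0.0714) = 0.2720
  p(1,2)=1/14: -0.0714 × log₂(0.0714) = 0.2720
  p(1,3)=1/14: -0.0714 × log₂(0.0714) = 0.2720
  p(2,0)=1/28: -0.0357 × log₂(0.0357) = 0.1717
  p(2,1)=1/14: -0.0714 × log₂(0.0714) = 0.2720
  p(2,2)=1/14: -0.0714 × log₂(0.0714) = 0.2720
  p(2,3)=3/28: -0.1071 × log₂(0.1071) = 0.3453
  p(3,0)=1/28: -0.0357 × log₂(0.0357) = 0.1717
  p(3,1)=1/28: -0.0357 × log₂(0.0357) = 0.1717
  p(3,2)=1/28: -0.0357 × log₂(0.0357) = 0.1717
  p(3,3)=1/14: -0.0714 × log₂(0.0714) = 0.2720
H(X,Y) = 3.8963 bits


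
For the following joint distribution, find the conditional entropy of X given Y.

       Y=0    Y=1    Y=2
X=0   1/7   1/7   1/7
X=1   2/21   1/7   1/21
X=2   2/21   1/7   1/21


H(X|Y) = Σ_y p(y) H(X|Y=y)
  p(Y=0) = 1/3, H(X|Y=0) = 1.5567
  p(Y=1) = 3/7, H(X|Y=1) = 1.5850
  p(Y=2) = 5/21, H(X|Y=2) = 1.3710
H(X|Y) = 0.3333×1.5567 + 0.4286×1.5850 + 0.2381×1.3710 = 1.5246 bits


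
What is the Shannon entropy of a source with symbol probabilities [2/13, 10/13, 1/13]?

H(X) = -Σ p(x) log₂ p(x)
  -2/13 × log₂(2/13) = 0.4155
  -10/13 × log₂(10/13) = 0.2912
  -1/13 × log₂(1/13) = 0.2846
H(X) = 0.9913 bits


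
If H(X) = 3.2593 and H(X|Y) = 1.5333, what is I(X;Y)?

I(X;Y) = H(X) - H(X|Y)
I(X;Y) = 3.2593 - 1.5333 = 1.726 bits


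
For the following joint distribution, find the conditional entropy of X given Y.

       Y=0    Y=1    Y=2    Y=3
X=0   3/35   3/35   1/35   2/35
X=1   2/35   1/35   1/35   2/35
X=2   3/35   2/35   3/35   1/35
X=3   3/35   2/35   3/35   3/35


H(X|Y) = Σ_y p(y) H(X|Y=y)
  p(Y=0) = 11/35, H(X|Y=0) = 1.9808
  p(Y=1) = 8/35, H(X|Y=1) = 1.9056
  p(Y=2) = 8/35, H(X|Y=2) = 1.8113
  p(Y=3) = 8/35, H(X|Y=3) = 1.9056
H(X|Y) = 0.3143×1.9808 + 0.2286×1.9056 + 0.2286×1.8113 + 0.2286×1.9056 = 1.9077 bits


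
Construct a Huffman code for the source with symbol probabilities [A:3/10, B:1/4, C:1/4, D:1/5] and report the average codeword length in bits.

Huffman tree construction:
Combine smallest probabilities repeatedly
Resulting codes:
  A: 11 (length 2)
  B: 01 (length 2)
  C: 10 (length 2)
  D: 00 (length 2)
Average length = Σ p(s) × length(s) = 2.0000 bits


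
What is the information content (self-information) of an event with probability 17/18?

Information content I(x) = -log₂(p(x))
I = -log₂(17/18) = -log₂(0.9444)
I = 0.0825 bits


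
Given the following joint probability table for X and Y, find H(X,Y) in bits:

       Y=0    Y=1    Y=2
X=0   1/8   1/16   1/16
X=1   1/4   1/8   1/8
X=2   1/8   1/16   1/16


H(X,Y) = -Σ p(x,y) log₂ p(x,y)
  p(0,0)=1/8: -0.1250 × log₂(0.1250) = 0.3750
  p(0,1)=1/16: -0.0625 × log₂(0.0625) = 0.2500
  p(0,2)=1/16: -0.0625 × log₂(0.0625) = 0.2500
  p(1,0)=1/4: -0.2500 × log₂(0.2500) = 0.5000
  p(1,1)=1/8: -0.1250 × log₂(0.1250) = 0.3750
  p(1,2)=1/8: -0.1250 × log₂(0.1250) = 0.3750
  p(2,0)=1/8: -0.1250 × log₂(0.1250) = 0.3750
  p(2,1)=1/16: -0.0625 × log₂(0.0625) = 0.2500
  p(2,2)=1/16: -0.0625 × log₂(0.0625) = 0.2500
H(X,Y) = 3.0000 bits


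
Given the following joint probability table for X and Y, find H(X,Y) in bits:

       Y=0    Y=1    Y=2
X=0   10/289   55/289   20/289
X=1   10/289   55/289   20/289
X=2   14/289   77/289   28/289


H(X,Y) = -Σ p(x,y) log₂ p(x,y)
  p(0,0)=10/289: -0.0346 × log₂(0.0346) = 0.1679
  p(0,1)=55/289: -0.1903 × log₂(0.1903) = 0.4555
  p(0,2)=20/289: -0.0692 × log₂(0.0692) = 0.2666
  p(1,0)=10/289: -0.0346 × log₂(0.0346) = 0.1679
  p(1,1)=55/289: -0.1903 × log₂(0.1903) = 0.4555
  p(1,2)=20/289: -0.0692 × log₂(0.0692) = 0.2666
  p(2,0)=14/289: -0.0484 × log₂(0.0484) = 0.2116
  p(2,1)=77/289: -0.2664 × log₂(0.2664) = 0.5084
  p(2,2)=28/289: -0.0969 × log₂(0.0969) = 0.3263
H(X,Y) = 2.8264 bits


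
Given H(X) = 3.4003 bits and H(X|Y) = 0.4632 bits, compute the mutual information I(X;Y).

I(X;Y) = H(X) - H(X|Y)
I(X;Y) = 3.4003 - 0.4632 = 2.9371 bits


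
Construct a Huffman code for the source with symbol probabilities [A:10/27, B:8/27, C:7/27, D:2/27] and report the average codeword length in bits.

Huffman tree construction:
Combine smallest probabilities repeatedly
Resulting codes:
  A: 0 (length 1)
  B: 10 (length 2)
  C: 111 (length 3)
  D: 110 (length 3)
Average length = Σ p(s) × length(s) = 1.9630 bits


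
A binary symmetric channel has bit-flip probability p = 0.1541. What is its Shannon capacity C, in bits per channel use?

For BSC with error probability p:
C = 1 - H(p) where H(p) is binary entropy
H(0.1541) = -0.1541 × log₂(0.1541) - 0.8459 × log₂(0.8459)
H(p) = 0.6200
C = 1 - 0.6200 = 0.3800 bits/use


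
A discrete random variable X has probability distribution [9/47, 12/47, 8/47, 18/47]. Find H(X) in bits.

H(X) = -Σ p(x) log₂ p(x)
  -9/47 × log₂(9/47) = 0.4566
  -12/47 × log₂(12/47) = 0.5029
  -8/47 × log₂(8/47) = 0.4348
  -18/47 × log₂(18/47) = 0.5303
H(X) = 1.9246 bits


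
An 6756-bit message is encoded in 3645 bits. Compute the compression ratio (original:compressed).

Compression ratio = Original / Compressed
= 6756 / 3645 = 1.85:1


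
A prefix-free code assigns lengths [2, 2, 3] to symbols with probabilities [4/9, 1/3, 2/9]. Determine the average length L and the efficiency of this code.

Average length L = Σ p_i × l_i = 2.2222 bits
Entropy H = 1.5305 bits
Efficiency η = H/L × 100% = 68.87%


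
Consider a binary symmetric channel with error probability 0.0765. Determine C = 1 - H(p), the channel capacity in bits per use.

For BSC with error probability p:
C = 1 - H(p) where H(p) is binary entropy
H(0.0765) = -0.0765 × log₂(0.0765) - 0.9235 × log₂(0.9235)
H(p) = 0.3897
C = 1 - 0.3897 = 0.6103 bits/use


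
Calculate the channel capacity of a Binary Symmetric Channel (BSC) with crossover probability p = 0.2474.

For BSC with error probability p:
C = 1 - H(p) where H(p) is binary entropy
H(0.2474) = -0.2474 × log₂(0.2474) - 0.7526 × log₂(0.7526)
H(p) = 0.8071
C = 1 - 0.8071 = 0.1929 bits/use


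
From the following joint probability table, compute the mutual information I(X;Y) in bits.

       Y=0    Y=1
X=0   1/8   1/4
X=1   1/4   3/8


H(X) = 0.9544, H(Y) = 0.9544, H(X,Y) = 1.9056
I(X;Y) = H(X) + H(Y) - H(X,Y) = 0.0032 bits


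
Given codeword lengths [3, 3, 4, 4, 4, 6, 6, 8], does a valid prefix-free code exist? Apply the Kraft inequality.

Kraft inequality: Σ 2^(-l_i) ≤ 1 for prefix-free code
Calculating: 2^(-3) + 2^(-3) + 2^(-4) + 2^(-4) + 2^(-4) + 2^(-6) + 2^(-6) + 2^(-8)
= 0.125 + 0.125 + 0.0625 + 0.0625 + 0.0625 + 0.015625 + 0.015625 + 0.00390625
= 0.4727
Since 0.4727 ≤ 1, prefix-free code exists


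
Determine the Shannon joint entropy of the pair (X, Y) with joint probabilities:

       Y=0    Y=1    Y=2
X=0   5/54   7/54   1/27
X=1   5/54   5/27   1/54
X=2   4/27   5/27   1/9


H(X,Y) = -Σ p(x,y) log₂ p(x,y)
  p(0,0)=5/54: -0.0926 × log₂(0.0926) = 0.3179
  p(0,1)=7/54: -0.1296 × log₂(0.1296) = 0.3821
  p(0,2)=1/27: -0.0370 × log₂(0.0370) = 0.1761
  p(1,0)=5/54: -0.0926 × log₂(0.0926) = 0.3179
  p(1,1)=5/27: -0.1852 × log₂(0.1852) = 0.4505
  p(1,2)=1/54: -0.0185 × log₂(0.0185) = 0.1066
  p(2,0)=4/27: -0.1481 × log₂(0.1481) = 0.4081
  p(2,1)=5/27: -0.1852 × log₂(0.1852) = 0.4505
  p(2,2)=1/9: -0.1111 × log₂(0.1111) = 0.3522
H(X,Y) = 2.9619 bits


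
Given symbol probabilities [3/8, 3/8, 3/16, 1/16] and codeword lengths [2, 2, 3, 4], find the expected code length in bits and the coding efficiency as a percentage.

Average length L = Σ p_i × l_i = 2.3125 bits
Entropy H = 1.7641 bits
Efficiency η = H/L × 100% = 76.29%


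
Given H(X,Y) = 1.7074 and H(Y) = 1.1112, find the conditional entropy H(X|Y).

Chain rule: H(X,Y) = H(X|Y) + H(Y)
H(X|Y) = H(X,Y) - H(Y) = 1.7074 - 1.1112 = 0.5962 bits


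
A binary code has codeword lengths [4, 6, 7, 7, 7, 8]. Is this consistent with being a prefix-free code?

Kraft inequality: Σ 2^(-l_i) ≤ 1 for prefix-free code
Calculating: 2^(-4) + 2^(-6) + 2^(-7) + 2^(-7) + 2^(-7) + 2^(-8)
= 0.0625 + 0.015625 + 0.0078125 + 0.0078125 + 0.0078125 + 0.00390625
= 0.1055
Since 0.1055 ≤ 1, prefix-free code exists


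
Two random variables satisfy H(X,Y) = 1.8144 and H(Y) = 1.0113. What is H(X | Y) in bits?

Chain rule: H(X,Y) = H(X|Y) + H(Y)
H(X|Y) = H(X,Y) - H(Y) = 1.8144 - 1.0113 = 0.8031 bits


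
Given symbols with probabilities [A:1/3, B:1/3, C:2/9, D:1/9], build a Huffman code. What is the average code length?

Huffman tree construction:
Combine smallest probabilities repeatedly
Resulting codes:
  A: 10 (length 2)
  B: 11 (length 2)
  C: 01 (length 2)
  D: 00 (length 2)
Average length = Σ p(s) × length(s) = 2.0000 bits


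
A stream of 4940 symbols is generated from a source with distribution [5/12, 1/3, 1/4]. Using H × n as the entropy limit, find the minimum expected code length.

Entropy H = 1.5546 bits/symbol
Minimum bits = H × n = 1.5546 × 4940
= 7679.65 bits


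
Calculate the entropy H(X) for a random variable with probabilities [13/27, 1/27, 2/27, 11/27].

H(X) = -Σ p(x) log₂ p(x)
  -13/27 × log₂(13/27) = 0.5077
  -1/27 × log₂(1/27) = 0.1761
  -2/27 × log₂(2/27) = 0.2781
  -11/27 × log₂(11/27) = 0.5278
H(X) = 1.4897 bits


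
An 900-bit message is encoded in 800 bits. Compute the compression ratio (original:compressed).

Compression ratio = Original / Compressed
= 900 / 800 = 1.12:1


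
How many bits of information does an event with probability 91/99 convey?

Information content I(x) = -log₂(p(x))
I = -log₂(91/99) = -log₂(0.9192)
I = 0.1216 bits


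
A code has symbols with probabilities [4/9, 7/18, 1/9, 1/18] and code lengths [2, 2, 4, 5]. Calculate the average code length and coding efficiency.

Average length L = Σ p_i × l_i = 2.3889 bits
Entropy H = 1.6337 bits
Efficiency η = H/L × 100% = 68.39%


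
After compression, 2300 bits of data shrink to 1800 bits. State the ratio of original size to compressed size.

Compression ratio = Original / Compressed
= 2300 / 1800 = 1.28:1


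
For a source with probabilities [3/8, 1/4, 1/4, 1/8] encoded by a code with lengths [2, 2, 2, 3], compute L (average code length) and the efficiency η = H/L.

Average length L = Σ p_i × l_i = 2.1250 bits
Entropy H = 1.9056 bits
Efficiency η = H/L × 100% = 89.68%


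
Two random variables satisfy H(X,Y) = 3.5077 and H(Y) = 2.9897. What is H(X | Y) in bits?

Chain rule: H(X,Y) = H(X|Y) + H(Y)
H(X|Y) = H(X,Y) - H(Y) = 3.5077 - 2.9897 = 0.518 bits


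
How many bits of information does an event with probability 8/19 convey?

Information content I(x) = -log₂(p(x))
I = -log₂(8/19) = -log₂(0.4211)
I = 1.2479 bits


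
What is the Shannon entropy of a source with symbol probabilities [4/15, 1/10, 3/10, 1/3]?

H(X) = -Σ p(x) log₂ p(x)
  -4/15 × log₂(4/15) = 0.5085
  -1/10 × log₂(1/10) = 0.3322
  -3/10 × log₂(3/10) = 0.5211
  -1/3 × log₂(1/3) = 0.5283
H(X) = 1.8901 bits


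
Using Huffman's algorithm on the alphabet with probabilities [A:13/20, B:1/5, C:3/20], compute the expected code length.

Huffman tree construction:
Combine smallest probabilities repeatedly
Resulting codes:
  A: 1 (length 1)
  B: 01 (length 2)
  C: 00 (length 2)
Average length = Σ p(s) × length(s) = 1.3500 bits


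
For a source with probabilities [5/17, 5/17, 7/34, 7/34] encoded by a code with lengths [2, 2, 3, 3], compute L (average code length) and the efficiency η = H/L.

Average length L = Σ p_i × l_i = 2.4118 bits
Entropy H = 1.9774 bits
Efficiency η = H/L × 100% = 81.99%


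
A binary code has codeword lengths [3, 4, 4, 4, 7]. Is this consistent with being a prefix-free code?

Kraft inequality: Σ 2^(-l_i) ≤ 1 for prefix-free code
Calculating: 2^(-3) + 2^(-4) + 2^(-4) + 2^(-4) + 2^(-7)
= 0.125 + 0.0625 + 0.0625 + 0.0625 + 0.0078125
= 0.3203
Since 0.3203 ≤ 1, prefix-free code exists


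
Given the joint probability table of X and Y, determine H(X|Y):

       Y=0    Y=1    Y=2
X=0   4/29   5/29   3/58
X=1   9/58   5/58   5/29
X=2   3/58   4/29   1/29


H(X|Y) = Σ_y p(y) H(X|Y=y)
  p(Y=0) = 10/29, H(X|Y=0) = 1.4577
  p(Y=1) = 23/58, H(X|Y=1) = 1.5310
  p(Y=2) = 15/58, H(X|Y=2) = 1.2419
H(X|Y) = 0.3448×1.4577 + 0.3966×1.5310 + 0.2586×1.2419 = 1.4310 bits


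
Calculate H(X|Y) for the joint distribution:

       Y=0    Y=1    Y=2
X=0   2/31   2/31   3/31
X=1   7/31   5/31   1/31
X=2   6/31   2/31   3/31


H(X|Y) = Σ_y p(y) H(X|Y=y)
  p(Y=0) = 15/31, H(X|Y=0) = 1.4295
  p(Y=1) = 9/31, H(X|Y=1) = 1.4355
  p(Y=2) = 7/31, H(X|Y=2) = 1.4488
H(X|Y) = 0.4839×1.4295 + 0.2903×1.4355 + 0.2258×1.4488 = 1.4356 bits


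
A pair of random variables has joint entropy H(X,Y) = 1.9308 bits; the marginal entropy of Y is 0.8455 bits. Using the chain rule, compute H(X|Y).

Chain rule: H(X,Y) = H(X|Y) + H(Y)
H(X|Y) = H(X,Y) - H(Y) = 1.9308 - 0.8455 = 1.0853 bits


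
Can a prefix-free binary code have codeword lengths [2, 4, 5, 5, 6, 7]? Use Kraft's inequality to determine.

Kraft inequality: Σ 2^(-l_i) ≤ 1 for prefix-free code
Calculating: 2^(-2) + 2^(-4) + 2^(-5) + 2^(-5) + 2^(-6) + 2^(-7)
= 0.25 + 0.0625 + 0.03125 + 0.03125 + 0.015625 + 0.0078125
= 0.3984
Since 0.3984 ≤ 1, prefix-free code exists


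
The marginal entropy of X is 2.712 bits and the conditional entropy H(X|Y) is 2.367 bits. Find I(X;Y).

I(X;Y) = H(X) - H(X|Y)
I(X;Y) = 2.712 - 2.367 = 0.345 bits


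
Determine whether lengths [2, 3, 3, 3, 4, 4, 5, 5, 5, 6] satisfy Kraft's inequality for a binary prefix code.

Kraft inequality: Σ 2^(-l_i) ≤ 1 for prefix-free code
Calculating: 2^(-2) + 2^(-3) + 2^(-3) + 2^(-3) + 2^(-4) + 2^(-4) + 2^(-5) + 2^(-5) + 2^(-5) + 2^(-6)
= 0.25 + 0.125 + 0.125 + 0.125 + 0.0625 + 0.0625 + 0.03125 + 0.03125 + 0.03125 + 0.015625
= 0.8594
Since 0.8594 ≤ 1, prefix-free code exists


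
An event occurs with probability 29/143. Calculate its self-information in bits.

Information content I(x) = -log₂(p(x))
I = -log₂(29/143) = -log₂(0.2028)
I = 2.3019 bits


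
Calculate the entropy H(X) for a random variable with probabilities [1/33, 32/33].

H(X) = -Σ p(x) log₂ p(x)
  -1/33 × log₂(1/33) = 0.1529
  -32/33 × log₂(32/33) = 0.0430
H(X) = 0.1959 bits


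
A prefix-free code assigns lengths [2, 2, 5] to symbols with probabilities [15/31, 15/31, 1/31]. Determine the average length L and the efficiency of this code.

Average length L = Σ p_i × l_i = 2.0968 bits
Entropy H = 1.1733 bits
Efficiency η = H/L × 100% = 55.96%


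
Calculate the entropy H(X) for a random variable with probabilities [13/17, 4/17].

H(X) = -Σ p(x) log₂ p(x)
  -13/17 × log₂(13/17) = 0.2960
  -4/17 × log₂(4/17) = 0.4912
H(X) = 0.7871 bits


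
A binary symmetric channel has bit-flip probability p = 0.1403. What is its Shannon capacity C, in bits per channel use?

For BSC with error probability p:
C = 1 - H(p) where H(p) is binary entropy
H(0.1403) = -0.1403 × log₂(0.1403) - 0.8597 × log₂(0.8597)
H(p) = 0.5850
C = 1 - 0.5850 = 0.4150 bits/use


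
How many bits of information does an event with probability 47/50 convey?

Information content I(x) = -log₂(p(x))
I = -log₂(47/50) = -log₂(0.9400)
I = 0.0893 bits


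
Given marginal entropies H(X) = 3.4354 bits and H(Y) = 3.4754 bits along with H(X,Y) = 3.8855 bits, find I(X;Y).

I(X;Y) = H(X) + H(Y) - H(X,Y)
I(X;Y) = 3.4354 + 3.4754 - 3.8855 = 3.0253 bits


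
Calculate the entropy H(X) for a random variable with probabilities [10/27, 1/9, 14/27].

H(X) = -Σ p(x) log₂ p(x)
  -10/27 × log₂(10/27) = 0.5307
  -1/9 × log₂(1/9) = 0.3522
  -14/27 × log₂(14/27) = 0.4913
H(X) = 1.3743 bits


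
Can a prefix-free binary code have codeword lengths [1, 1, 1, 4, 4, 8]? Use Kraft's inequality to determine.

Kraft inequality: Σ 2^(-l_i) ≤ 1 for prefix-free code
Calculating: 2^(-1) + 2^(-1) + 2^(-1) + 2^(-4) + 2^(-4) + 2^(-8)
= 0.5 + 0.5 + 0.5 + 0.0625 + 0.0625 + 0.00390625
= 1.6289
Since 1.6289 > 1, prefix-free code does not exist


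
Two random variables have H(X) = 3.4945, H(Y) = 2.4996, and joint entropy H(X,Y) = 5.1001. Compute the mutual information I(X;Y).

I(X;Y) = H(X) + H(Y) - H(X,Y)
I(X;Y) = 3.4945 + 2.4996 - 5.1001 = 0.894 bits


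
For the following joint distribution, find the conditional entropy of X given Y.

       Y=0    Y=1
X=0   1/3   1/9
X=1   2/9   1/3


H(X|Y) = Σ_y p(y) H(X|Y=y)
  p(Y=0) = 5/9, H(X|Y=0) = 0.9710
  p(Y=1) = 4/9, H(X|Y=1) = 0.8113
H(X|Y) = 0.5556×0.9710 + 0.4444×0.8113 = 0.9000 bits


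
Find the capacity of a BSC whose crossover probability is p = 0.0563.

For BSC with error probability p:
C = 1 - H(p) where H(p) is binary entropy
H(0.0563) = -0.0563 × log₂(0.0563) - 0.9437 × log₂(0.9437)
H(p) = 0.3126
C = 1 - 0.3126 = 0.6874 bits/use


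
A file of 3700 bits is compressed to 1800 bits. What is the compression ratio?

Compression ratio = Original / Compressed
= 3700 / 1800 = 2.06:1


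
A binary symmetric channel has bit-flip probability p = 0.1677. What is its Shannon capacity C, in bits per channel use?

For BSC with error probability p:
C = 1 - H(p) where H(p) is binary entropy
H(0.1677) = -0.1677 × log₂(0.1677) - 0.8323 × log₂(0.8323)
H(p) = 0.6524
C = 1 - 0.6524 = 0.3476 bits/use


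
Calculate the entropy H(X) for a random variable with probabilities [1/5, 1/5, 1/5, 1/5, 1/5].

H(X) = -Σ p(x) log₂ p(x)
  -1/5 × log₂(1/5) = 0.4644
  -1/5 × log₂(1/5) = 0.4644
  -1/5 × log₂(1/5) = 0.4644
  -1/5 × log₂(1/5) = 0.4644
  -1/5 × log₂(1/5) = 0.4644
H(X) = 2.3219 bits


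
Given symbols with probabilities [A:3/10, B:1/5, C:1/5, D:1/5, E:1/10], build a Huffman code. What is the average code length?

Huffman tree construction:
Combine smallest probabilities repeatedly
Resulting codes:
  A: 10 (length 2)
  B: 111 (length 3)
  C: 00 (length 2)
  D: 01 (length 2)
  E: 110 (length 3)
Average length = Σ p(s) × length(s) = 2.3000 bits


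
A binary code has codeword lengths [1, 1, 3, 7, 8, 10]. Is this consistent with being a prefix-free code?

Kraft inequality: Σ 2^(-l_i) ≤ 1 for prefix-free code
Calculating: 2^(-1) + 2^(-1) + 2^(-3) + 2^(-7) + 2^(-8) + 2^(-10)
= 0.5 + 0.5 + 0.125 + 0.0078125 + 0.00390625 + 0.0009765625
= 1.1377
Since 1.1377 > 1, prefix-free code does not exist


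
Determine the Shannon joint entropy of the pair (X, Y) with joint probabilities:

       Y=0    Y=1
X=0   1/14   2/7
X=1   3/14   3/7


H(X,Y) = -Σ p(x,y) log₂ p(x,y)
  p(0,0)=1/14: -0.0714 × log₂(0.0714) = 0.2720
  p(0,1)=2/7: -0.2857 × log₂(0.2857) = 0.5164
  p(1,0)=3/14: -0.2143 × log₂(0.2143) = 0.4762
  p(1,1)=3/7: -0.4286 × log₂(0.4286) = 0.5239
H(X,Y) = 1.7885 bits


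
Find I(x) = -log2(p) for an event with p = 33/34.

Information content I(x) = -log₂(p(x))
I = -log₂(33/34) = -log₂(0.9706)
I = 0.0431 bits


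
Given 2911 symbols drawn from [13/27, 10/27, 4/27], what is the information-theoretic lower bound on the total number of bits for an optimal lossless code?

Entropy H = 1.4466 bits/symbol
Minimum bits = H × n = 1.4466 × 2911
= 4210.92 bits


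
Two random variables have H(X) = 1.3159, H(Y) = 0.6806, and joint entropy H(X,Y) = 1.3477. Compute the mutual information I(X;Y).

I(X;Y) = H(X) + H(Y) - H(X,Y)
I(X;Y) = 1.3159 + 0.6806 - 1.3477 = 0.6488 bits


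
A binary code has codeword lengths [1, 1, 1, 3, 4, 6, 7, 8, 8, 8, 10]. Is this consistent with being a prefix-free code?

Kraft inequality: Σ 2^(-l_i) ≤ 1 for prefix-free code
Calculating: 2^(-1) + 2^(-1) + 2^(-1) + 2^(-3) + 2^(-4) + 2^(-6) + 2^(-7) + 2^(-8) + 2^(-8) + 2^(-8) + 2^(-10)
= 0.5 + 0.5 + 0.5 + 0.125 + 0.0625 + 0.015625 + 0.0078125 + 0.00390625 + 0.00390625 + 0.00390625 + 0.0009765625
= 1.7236
Since 1.7236 > 1, prefix-free code does not exist


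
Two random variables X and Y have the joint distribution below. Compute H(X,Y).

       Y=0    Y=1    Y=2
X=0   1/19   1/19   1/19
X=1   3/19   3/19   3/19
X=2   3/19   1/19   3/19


H(X,Y) = -Σ p(x,y) log₂ p(x,y)
  p(0,0)=1/19: -0.0526 × log₂(0.0526) = 0.2236
  p(0,1)=1/19: -0.0526 × log₂(0.0526) = 0.2236
  p(0,2)=1/19: -0.0526 × log₂(0.0526) = 0.2236
  p(1,0)=3/19: -0.1579 × log₂(0.1579) = 0.4205
  p(1,1)=3/19: -0.1579 × log₂(0.1579) = 0.4205
  p(1,2)=3/19: -0.1579 × log₂(0.1579) = 0.4205
  p(2,0)=3/19: -0.1579 × log₂(0.1579) = 0.4205
  p(2,1)=1/19: -0.0526 × log₂(0.0526) = 0.2236
  p(2,2)=3/19: -0.1579 × log₂(0.1579) = 0.4205
H(X,Y) = 2.9966 bits


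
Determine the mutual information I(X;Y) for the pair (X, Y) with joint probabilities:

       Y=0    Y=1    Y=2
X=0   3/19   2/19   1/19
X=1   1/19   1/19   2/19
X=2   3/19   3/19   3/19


H(X) = 1.5090, H(Y) = 1.5810, H(X,Y) = 3.0364
I(X;Y) = H(X) + H(Y) - H(X,Y) = 0.0537 bits


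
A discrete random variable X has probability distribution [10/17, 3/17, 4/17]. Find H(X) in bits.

H(X) = -Σ p(x) log₂ p(x)
  -10/17 × log₂(10/17) = 0.4503
  -3/17 × log₂(3/17) = 0.4416
  -4/17 × log₂(4/17) = 0.4912
H(X) = 1.3831 bits


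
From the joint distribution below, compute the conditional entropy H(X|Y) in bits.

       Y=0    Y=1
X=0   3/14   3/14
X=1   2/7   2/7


H(X|Y) = Σ_y p(y) H(X|Y=y)
  p(Y=0) = 1/2, H(X|Y=0) = 0.9852
  p(Y=1) = 1/2, H(X|Y=1) = 0.9852
H(X|Y) = 0.5000×0.9852 + 0.5000×0.9852 = 0.9852 bits


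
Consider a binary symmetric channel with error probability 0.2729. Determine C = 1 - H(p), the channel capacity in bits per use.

For BSC with error probability p:
C = 1 - H(p) where H(p) is binary entropy
H(0.2729) = -0.2729 × log₂(0.2729) - 0.7271 × log₂(0.7271)
H(p) = 0.8456
C = 1 - 0.8456 = 0.1544 bits/use


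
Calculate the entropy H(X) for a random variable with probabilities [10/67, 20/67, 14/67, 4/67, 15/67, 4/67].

H(X) = -Σ p(x) log₂ p(x)
  -10/67 × log₂(10/67) = 0.4096
  -20/67 × log₂(20/67) = 0.5206
  -14/67 × log₂(14/67) = 0.4720
  -4/67 × log₂(4/67) = 0.2428
  -15/67 × log₂(15/67) = 0.4834
  -4/67 × log₂(4/67) = 0.2428
H(X) = 2.3711 bits


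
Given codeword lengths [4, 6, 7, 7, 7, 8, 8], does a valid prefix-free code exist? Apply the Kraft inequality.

Kraft inequality: Σ 2^(-l_i) ≤ 1 for prefix-free code
Calculating: 2^(-4) + 2^(-6) + 2^(-7) + 2^(-7) + 2^(-7) + 2^(-8) + 2^(-8)
= 0.0625 + 0.015625 + 0.0078125 + 0.0078125 + 0.0078125 + 0.00390625 + 0.00390625
= 0.1094
Since 0.1094 ≤ 1, prefix-free code exists


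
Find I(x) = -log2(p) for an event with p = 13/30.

Information content I(x) = -log₂(p(x))
I = -log₂(13/30) = -log₂(0.4333)
I = 1.2065 bits


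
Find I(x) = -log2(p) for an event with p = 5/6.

Information content I(x) = -log₂(p(x))
I = -log₂(5/6) = -log₂(0.8333)
I = 0.2630 bits


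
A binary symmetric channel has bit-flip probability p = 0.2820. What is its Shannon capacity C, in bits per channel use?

For BSC with error probability p:
C = 1 - H(p) where H(p) is binary entropy
H(0.2820) = -0.2820 × log₂(0.2820) - 0.7180 × log₂(0.7180)
H(p) = 0.8582
C = 1 - 0.8582 = 0.1418 bits/use


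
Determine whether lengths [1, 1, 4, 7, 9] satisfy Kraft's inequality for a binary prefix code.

Kraft inequality: Σ 2^(-l_i) ≤ 1 for prefix-free code
Calculating: 2^(-1) + 2^(-1) + 2^(-4) + 2^(-7) + 2^(-9)
= 0.5 + 0.5 + 0.0625 + 0.0078125 + 0.001953125
= 1.0723
Since 1.0723 > 1, prefix-free code does not exist


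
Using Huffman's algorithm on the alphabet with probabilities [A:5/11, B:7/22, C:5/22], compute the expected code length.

Huffman tree construction:
Combine smallest probabilities repeatedly
Resulting codes:
  A: 0 (length 1)
  B: 11 (length 2)
  C: 10 (length 2)
Average length = Σ p(s) × length(s) = 1.5455 bits


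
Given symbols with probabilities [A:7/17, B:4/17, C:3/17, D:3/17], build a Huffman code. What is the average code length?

Huffman tree construction:
Combine smallest probabilities repeatedly
Resulting codes:
  A: 0 (length 1)
  B: 10 (length 2)
  C: 110 (length 3)
  D: 111 (length 3)
Average length = Σ p(s) × length(s) = 1.9412 bits


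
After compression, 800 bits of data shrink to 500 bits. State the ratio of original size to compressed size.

Compression ratio = Original / Compressed
= 800 / 500 = 1.60:1


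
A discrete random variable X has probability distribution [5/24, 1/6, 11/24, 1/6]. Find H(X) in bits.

H(X) = -Σ p(x) log₂ p(x)
  -5/24 × log₂(5/24) = 0.4715
  -1/6 × log₂(1/6) = 0.4308
  -11/24 × log₂(11/24) = 0.5159
  -1/6 × log₂(1/6) = 0.4308
H(X) = 1.8490 bits


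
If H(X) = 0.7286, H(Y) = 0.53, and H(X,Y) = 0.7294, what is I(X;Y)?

I(X;Y) = H(X) + H(Y) - H(X,Y)
I(X;Y) = 0.7286 + 0.53 - 0.7294 = 0.5292 bits


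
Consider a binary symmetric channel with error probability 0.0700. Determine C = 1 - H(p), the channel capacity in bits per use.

For BSC with error probability p:
C = 1 - H(p) where H(p) is binary entropy
H(0.0700) = -0.0700 × log₂(0.0700) - 0.9300 × log₂(0.9300)
H(p) = 0.3659
C = 1 - 0.3659 = 0.6341 bits/use


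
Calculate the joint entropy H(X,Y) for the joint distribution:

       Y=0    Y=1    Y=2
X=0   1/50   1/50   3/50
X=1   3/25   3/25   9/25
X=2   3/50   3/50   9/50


H(X,Y) = -Σ p(x,y) log₂ p(x,y)
  p(0,0)=1/50: -0.0200 × log₂(0.0200) = 0.1129
  p(0,1)=1/50: -0.0200 × log₂(0.0200) = 0.1129
  p(0,2)=3/50: -0.0600 × log₂(0.0600) = 0.2435
  p(1,0)=3/25: -0.1200 × log₂(0.1200) = 0.3671
  p(1,1)=3/25: -0.1200 × log₂(0.1200) = 0.3671
  p(1,2)=9/25: -0.3600 × log₂(0.3600) = 0.5306
  p(2,0)=3/50: -0.0600 × log₂(0.0600) = 0.2435
  p(2,1)=3/50: -0.0600 × log₂(0.0600) = 0.2435
  p(2,2)=9/50: -0.1800 × log₂(0.1800) = 0.4453
H(X,Y) = 2.6664 bits


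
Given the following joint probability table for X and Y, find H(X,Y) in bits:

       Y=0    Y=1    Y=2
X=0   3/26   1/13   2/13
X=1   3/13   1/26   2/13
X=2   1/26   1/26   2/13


H(X,Y) = -Σ p(x,y) log₂ p(x,y)
  p(0,0)=3/26: -0.1154 × log₂(0.1154) = 0.3595
  p(0,1)=1/13: -0.0769 × log₂(0.0769) = 0.2846
  p(0,2)=2/13: -0.1538 × log₂(0.1538) = 0.4155
  p(1,0)=3/13: -0.2308 × log₂(0.2308) = 0.4882
  p(1,1)=1/26: -0.0385 × log₂(0.0385) = 0.1808
  p(1,2)=2/13: -0.1538 × log₂(0.1538) = 0.4155
  p(2,0)=1/26: -0.0385 × log₂(0.0385) = 0.1808
  p(2,1)=1/26: -0.0385 × log₂(0.0385) = 0.1808
  p(2,2)=2/13: -0.1538 × log₂(0.1538) = 0.4155
H(X,Y) = 2.9210 bits


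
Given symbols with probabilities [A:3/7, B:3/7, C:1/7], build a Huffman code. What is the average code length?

Huffman tree construction:
Combine smallest probabilities repeatedly
Resulting codes:
  A: 11 (length 2)
  B: 0 (length 1)
  C: 10 (length 2)
Average length = Σ p(s) × length(s) = 1.5714 bits


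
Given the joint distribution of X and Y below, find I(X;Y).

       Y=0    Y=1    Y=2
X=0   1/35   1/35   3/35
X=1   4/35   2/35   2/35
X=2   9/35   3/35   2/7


H(X) = 1.3088, H(Y) = 1.4888, H(X,Y) = 2.7505
I(X;Y) = H(X) + H(Y) - H(X,Y) = 0.0471 bits


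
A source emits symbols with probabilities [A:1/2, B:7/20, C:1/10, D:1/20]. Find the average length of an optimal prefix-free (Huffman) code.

Huffman tree construction:
Combine smallest probabilities repeatedly
Resulting codes:
  A: 0 (length 1)
  B: 11 (length 2)
  C: 101 (length 3)
  D: 100 (length 3)
Average length = Σ p(s) × length(s) = 1.6500 bits


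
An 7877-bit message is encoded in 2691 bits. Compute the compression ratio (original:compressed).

Compression ratio = Original / Compressed
= 7877 / 2691 = 2.93:1


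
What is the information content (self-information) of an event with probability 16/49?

Information content I(x) = -log₂(p(x))
I = -log₂(16/49) = -log₂(0.3265)
I = 1.6147 bits


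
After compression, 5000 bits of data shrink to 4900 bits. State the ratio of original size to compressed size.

Compression ratio = Original / Compressed
= 5000 / 4900 = 1.02:1


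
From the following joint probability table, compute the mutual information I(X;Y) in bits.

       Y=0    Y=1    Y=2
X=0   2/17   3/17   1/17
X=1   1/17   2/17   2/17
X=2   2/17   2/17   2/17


H(X) = 1.5799, H(Y) = 1.5657, H(X,Y) = 3.1019
I(X;Y) = H(X) + H(Y) - H(X,Y) = 0.0436 bits


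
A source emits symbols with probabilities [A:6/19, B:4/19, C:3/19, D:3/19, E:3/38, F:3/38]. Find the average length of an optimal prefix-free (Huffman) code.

Huffman tree construction:
Combine smallest probabilities repeatedly
Resulting codes:
  A: 10 (length 2)
  B: 01 (length 2)
  C: 110 (length 3)
  D: 111 (length 3)
  E: 000 (length 3)
  F: 001 (length 3)
Average length = Σ p(s) × length(s) = 2.4737 bits


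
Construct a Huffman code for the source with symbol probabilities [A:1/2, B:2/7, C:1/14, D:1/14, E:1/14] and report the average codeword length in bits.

Huffman tree construction:
Combine smallest probabilities repeatedly
Resulting codes:
  A: 0 (length 1)
  B: 11 (length 2)
  C: 1010 (length 4)
  D: 1011 (length 4)
  E: 100 (length 3)
Average length = Σ p(s) × length(s) = 1.8571 bits


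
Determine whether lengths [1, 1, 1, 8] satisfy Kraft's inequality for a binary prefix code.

Kraft inequality: Σ 2^(-l_i) ≤ 1 for prefix-free code
Calculating: 2^(-1) + 2^(-1) + 2^(-1) + 2^(-8)
= 0.5 + 0.5 + 0.5 + 0.00390625
= 1.5039
Since 1.5039 > 1, prefix-free code does not exist


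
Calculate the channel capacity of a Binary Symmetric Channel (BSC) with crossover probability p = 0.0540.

For BSC with error probability p:
C = 1 - H(p) where H(p) is binary entropy
H(0.0540) = -0.0540 × log₂(0.0540) - 0.9460 × log₂(0.9460)
H(p) = 0.3032
C = 1 - 0.3032 = 0.6968 bits/use


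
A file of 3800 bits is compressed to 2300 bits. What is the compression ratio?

Compression ratio = Original / Compressed
= 3800 / 2300 = 1.65:1


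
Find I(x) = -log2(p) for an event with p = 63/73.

Information content I(x) = -log₂(p(x))
I = -log₂(63/73) = -log₂(0.8630)
I = 0.2125 bits


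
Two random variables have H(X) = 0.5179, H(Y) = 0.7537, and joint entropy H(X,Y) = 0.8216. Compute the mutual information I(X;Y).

I(X;Y) = H(X) + H(Y) - H(X,Y)
I(X;Y) = 0.5179 + 0.7537 - 0.8216 = 0.45 bits


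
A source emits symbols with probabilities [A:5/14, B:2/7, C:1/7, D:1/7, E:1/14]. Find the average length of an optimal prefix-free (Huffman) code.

Huffman tree construction:
Combine smallest probabilities repeatedly
Resulting codes:
  A: 11 (length 2)
  B: 10 (length 2)
  C: 011 (length 3)
  D: 00 (length 2)
  E: 010 (length 3)
Average length = Σ p(s) × length(s) = 2.2143 bits


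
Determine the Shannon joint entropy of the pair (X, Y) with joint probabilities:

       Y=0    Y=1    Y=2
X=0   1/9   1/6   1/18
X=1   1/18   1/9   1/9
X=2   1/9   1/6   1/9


H(X,Y) = -Σ p(x,y) log₂ p(x,y)
  p(0,0)=1/9: -0.1111 × log₂(0.1111) = 0.3522
  p(0,1)=1/6: -0.1667 × log₂(0.1667) = 0.4308
  p(0,2)=1/18: -0.0556 × log₂(0.0556) = 0.2317
  p(1,0)=1/18: -0.0556 × log₂(0.0556) = 0.2317
  p(1,1)=1/9: -0.1111 × log₂(0.1111) = 0.3522
  p(1,2)=1/9: -0.1111 × log₂(0.1111) = 0.3522
  p(2,0)=1/9: -0.1111 × log₂(0.1111) = 0.3522
  p(2,1)=1/6: -0.1667 × log₂(0.1667) = 0.4308
  p(2,2)=1/9: -0.1111 × log₂(0.1111) = 0.3522
H(X,Y) = 3.0860 bits


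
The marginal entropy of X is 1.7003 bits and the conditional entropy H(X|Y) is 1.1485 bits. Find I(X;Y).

I(X;Y) = H(X) - H(X|Y)
I(X;Y) = 1.7003 - 1.1485 = 0.5518 bits


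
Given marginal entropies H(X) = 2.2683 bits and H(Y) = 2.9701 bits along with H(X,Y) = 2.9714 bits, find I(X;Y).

I(X;Y) = H(X) + H(Y) - H(X,Y)
I(X;Y) = 2.2683 + 2.9701 - 2.9714 = 2.267 bits


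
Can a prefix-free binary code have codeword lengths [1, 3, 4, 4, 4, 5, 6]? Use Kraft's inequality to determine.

Kraft inequality: Σ 2^(-l_i) ≤ 1 for prefix-free code
Calculating: 2^(-1) + 2^(-3) + 2^(-4) + 2^(-4) + 2^(-4) + 2^(-5) + 2^(-6)
= 0.5 + 0.125 + 0.0625 + 0.0625 + 0.0625 + 0.03125 + 0.015625
= 0.8594
Since 0.8594 ≤ 1, prefix-free code exists


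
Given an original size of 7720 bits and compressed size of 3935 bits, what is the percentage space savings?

Space savings = (1 - Compressed/Original) × 100%
= (1 - 3935/7720) × 100%
= 49.03%


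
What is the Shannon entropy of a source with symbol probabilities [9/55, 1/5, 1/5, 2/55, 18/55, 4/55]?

H(X) = -Σ p(x) log₂ p(x)
  -9/55 × log₂(9/55) = 0.4273
  -1/5 × log₂(1/5) = 0.4644
  -1/5 × log₂(1/5) = 0.4644
  -2/55 × log₂(2/55) = 0.1739
  -18/55 × log₂(18/55) = 0.5274
  -4/55 × log₂(4/55) = 0.2750
H(X) = 2.3324 bits


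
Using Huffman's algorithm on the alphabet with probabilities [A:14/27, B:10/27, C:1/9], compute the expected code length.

Huffman tree construction:
Combine smallest probabilities repeatedly
Resulting codes:
  A: 1 (length 1)
  B: 01 (length 2)
  C: 00 (length 2)
Average length = Σ p(s) × length(s) = 1.4815 bits


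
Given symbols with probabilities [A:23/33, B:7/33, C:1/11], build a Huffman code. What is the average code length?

Huffman tree construction:
Combine smallest probabilities repeatedly
Resulting codes:
  A: 1 (length 1)
  B: 01 (length 2)
  C: 00 (length 2)
Average length = Σ p(s) × length(s) = 1.3030 bits


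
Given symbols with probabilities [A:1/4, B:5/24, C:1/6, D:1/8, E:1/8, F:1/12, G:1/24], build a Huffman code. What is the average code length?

Huffman tree construction:
Combine smallest probabilities repeatedly
Resulting codes:
  A: 01 (length 2)
  B: 00 (length 2)
  C: 111 (length 3)
  D: 100 (length 3)
  E: 101 (length 3)
  F: 1101 (length 4)
  G: 1100 (length 4)
Average length = Σ p(s) × length(s) = 2.6667 bits


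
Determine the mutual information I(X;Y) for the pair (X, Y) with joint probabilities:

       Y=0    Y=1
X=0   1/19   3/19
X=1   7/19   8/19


H(X) = 0.7425, H(Y) = 0.9819, H(X,Y) = 1.7002
I(X;Y) = H(X) + H(Y) - H(X,Y) = 0.0242 bits


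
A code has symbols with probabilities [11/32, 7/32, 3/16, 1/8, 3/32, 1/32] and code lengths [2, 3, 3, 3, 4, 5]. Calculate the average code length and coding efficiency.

Average length L = Σ p_i × l_i = 2.8125 bits
Entropy H = 2.3134 bits
Efficiency η = H/L × 100% = 82.26%


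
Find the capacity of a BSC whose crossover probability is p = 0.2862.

For BSC with error probability p:
C = 1 - H(p) where H(p) is binary entropy
H(0.2862) = -0.2862 × log₂(0.2862) - 0.7138 × log₂(0.7138)
H(p) = 0.8638
C = 1 - 0.8638 = 0.1362 bits/use


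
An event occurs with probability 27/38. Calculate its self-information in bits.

Information content I(x) = -log₂(p(x))
I = -log₂(27/38) = -log₂(0.7105)
I = 0.4930 bits


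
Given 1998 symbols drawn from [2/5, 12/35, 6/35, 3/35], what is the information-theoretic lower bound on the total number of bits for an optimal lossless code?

Entropy H = 1.7982 bits/symbol
Minimum bits = H × n = 1.7982 × 1998
= 3592.84 bits


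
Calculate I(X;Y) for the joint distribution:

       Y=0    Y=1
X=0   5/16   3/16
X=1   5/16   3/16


H(X) = 1.0000, H(Y) = 0.9544, H(X,Y) = 1.9544
I(X;Y) = H(X) + H(Y) - H(X,Y) = 0.0000 bits
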